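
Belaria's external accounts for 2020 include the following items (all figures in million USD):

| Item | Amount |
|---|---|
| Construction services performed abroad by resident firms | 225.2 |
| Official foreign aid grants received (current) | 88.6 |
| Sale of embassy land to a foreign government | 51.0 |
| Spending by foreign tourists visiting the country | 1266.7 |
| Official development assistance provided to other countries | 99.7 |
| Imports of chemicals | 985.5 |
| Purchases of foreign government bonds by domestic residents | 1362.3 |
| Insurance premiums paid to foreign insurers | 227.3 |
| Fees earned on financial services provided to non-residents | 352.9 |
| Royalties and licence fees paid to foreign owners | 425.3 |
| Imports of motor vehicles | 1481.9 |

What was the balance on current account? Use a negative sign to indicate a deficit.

-1286.3

Goods: -985.5 - 1481.9 = -2467.4
Services: -425.3 + 1266.7 + 352.9 - 227.3 + 225.2 = 1192.2
Secondary income: 88.6 - 99.7 = -11.1
Current account = (-2467.4) + 1192.2 + (-11.1) = -1286.3
(Excluded from the current account — capital account: sale of embassy land to a foreign government 51.0; financial account: purchases of foreign government bonds by domestic residents 1362.3.)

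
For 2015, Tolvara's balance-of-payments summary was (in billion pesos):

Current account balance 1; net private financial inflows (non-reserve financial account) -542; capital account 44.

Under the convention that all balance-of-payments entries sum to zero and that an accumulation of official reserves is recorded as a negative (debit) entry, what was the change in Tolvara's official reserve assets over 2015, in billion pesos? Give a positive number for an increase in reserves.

-497

Official reserve transactions balance = -(1 + 44 + (-542)) = 497
An accumulation of reserves is recorded as a debit (negative entry), so the change in the stock of reserves is the negative of that balance.
Change in official reserves = -(497) = -497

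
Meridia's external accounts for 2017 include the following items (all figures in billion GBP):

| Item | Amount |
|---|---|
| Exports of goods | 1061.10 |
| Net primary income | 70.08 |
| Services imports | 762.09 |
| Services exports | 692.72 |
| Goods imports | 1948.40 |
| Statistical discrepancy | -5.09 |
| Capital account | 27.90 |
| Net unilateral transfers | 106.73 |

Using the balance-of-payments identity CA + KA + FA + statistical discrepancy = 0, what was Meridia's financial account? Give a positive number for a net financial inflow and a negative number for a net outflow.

757.05

Goods balance = 1061.10 - 1948.40 = -887.30
Services balance = 692.72 - 762.09 = -69.37
Trade balance (goods + services) = -887.30 + (-69.37) = -956.67
Net primary income = 70.08
Net secondary income = 106.73
Current account = -956.67 + 70.08 + 106.73 = -779.86
Financial account = -(-779.86 + 27.90 + (-5.09)) = 757.05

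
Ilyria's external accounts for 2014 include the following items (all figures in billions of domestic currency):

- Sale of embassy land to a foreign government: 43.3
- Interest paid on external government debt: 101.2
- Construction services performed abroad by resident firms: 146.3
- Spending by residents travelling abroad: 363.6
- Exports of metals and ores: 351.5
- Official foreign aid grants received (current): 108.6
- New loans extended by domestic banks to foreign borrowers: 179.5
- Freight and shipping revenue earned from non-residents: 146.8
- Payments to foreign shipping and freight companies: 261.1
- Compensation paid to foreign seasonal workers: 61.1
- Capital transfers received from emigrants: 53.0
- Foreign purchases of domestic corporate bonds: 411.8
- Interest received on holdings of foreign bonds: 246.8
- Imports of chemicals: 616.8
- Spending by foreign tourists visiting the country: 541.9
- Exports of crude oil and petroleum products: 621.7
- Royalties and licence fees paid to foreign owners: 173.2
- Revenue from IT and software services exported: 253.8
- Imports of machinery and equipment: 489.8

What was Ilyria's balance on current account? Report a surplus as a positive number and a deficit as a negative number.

350.6

Goods: -489.8 + 351.5 + 621.7 - 616.8 = -133.4
Services: 146.8 + 253.8 + 541.9 - 363.6 + 146.3 - 261.1 - 173.2 = 290.9
Primary income: -101.2 - 61.1 + 246.8 = 84.5
Secondary income: 108.6
Current account = (-133.4) + 290.9 + 84.5 + 108.6 = 350.6
(Excluded from the current account — capital account: sale of embassy land to a foreign government 43.3, capital transfers received from emigrants 53.0; financial account: new loans extended by domestic banks to foreign borrowers 179.5, foreign purchases of domestic corporate bonds 411.8.)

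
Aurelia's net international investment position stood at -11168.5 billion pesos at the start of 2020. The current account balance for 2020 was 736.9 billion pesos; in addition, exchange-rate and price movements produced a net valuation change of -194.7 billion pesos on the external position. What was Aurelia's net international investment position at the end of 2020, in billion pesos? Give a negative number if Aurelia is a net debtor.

-10626.3

Change in NIIP = current account + net valuation change = 736.9 + (-194.7) = 542.2
End-of-year NIIP = -11168.5 + 542.2 = -10626.3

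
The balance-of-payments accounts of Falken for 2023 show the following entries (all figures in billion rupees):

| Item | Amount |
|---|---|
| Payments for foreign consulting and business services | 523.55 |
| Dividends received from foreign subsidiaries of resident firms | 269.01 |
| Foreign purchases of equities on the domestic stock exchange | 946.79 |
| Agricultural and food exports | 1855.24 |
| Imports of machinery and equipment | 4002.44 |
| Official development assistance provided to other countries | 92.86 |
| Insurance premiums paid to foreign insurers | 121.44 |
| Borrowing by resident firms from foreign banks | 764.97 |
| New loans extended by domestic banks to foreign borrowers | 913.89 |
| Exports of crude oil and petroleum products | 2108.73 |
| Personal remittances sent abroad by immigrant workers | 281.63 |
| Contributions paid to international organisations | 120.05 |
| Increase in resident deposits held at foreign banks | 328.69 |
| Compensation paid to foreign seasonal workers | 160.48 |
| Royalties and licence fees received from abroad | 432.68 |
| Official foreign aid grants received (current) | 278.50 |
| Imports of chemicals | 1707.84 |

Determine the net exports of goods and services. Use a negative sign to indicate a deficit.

Goods: 1855.24 + 2108.73 - 4002.44 - 1707.84 = -1746.31
Services: -121.44 - 523.55 + 432.68 = -212.31
Trade balance = -1746.31 + (-212.31) = -1958.62
(Excluded from the trade balance — primary income: dividends received from foreign subsidiaries of resident firms 269.01, compensation paid to foreign seasonal workers 160.48; financial account: foreign purchases of equities on the domestic stock exchange 946.79, borrowing by resident firms from foreign banks 764.97, new loans extended by domestic banks to foreign borrowers 913.89, increase in resident deposits held at foreign banks 328.69; secondary income: official development assistance provided to other countries 92.86, personal remittances sent abroad by immigrant workers 281.63, contributions paid to international organisations 120.05, official foreign aid grants received (current) 278.50.)

-1958.62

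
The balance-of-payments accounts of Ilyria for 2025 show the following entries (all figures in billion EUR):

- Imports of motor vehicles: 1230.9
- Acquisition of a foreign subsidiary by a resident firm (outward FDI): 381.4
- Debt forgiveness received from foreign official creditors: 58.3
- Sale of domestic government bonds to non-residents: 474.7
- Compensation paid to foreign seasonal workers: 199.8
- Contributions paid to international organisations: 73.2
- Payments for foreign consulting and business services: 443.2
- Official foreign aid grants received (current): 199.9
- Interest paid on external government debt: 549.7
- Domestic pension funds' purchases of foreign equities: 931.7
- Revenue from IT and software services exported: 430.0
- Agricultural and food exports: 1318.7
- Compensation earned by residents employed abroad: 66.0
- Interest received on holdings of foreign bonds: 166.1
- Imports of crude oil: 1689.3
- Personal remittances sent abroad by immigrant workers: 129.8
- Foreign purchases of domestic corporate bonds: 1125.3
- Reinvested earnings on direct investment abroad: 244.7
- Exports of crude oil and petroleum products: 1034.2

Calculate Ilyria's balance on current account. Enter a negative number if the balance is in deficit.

Goods: -1689.3 - 1230.9 + 1318.7 + 1034.2 = -567.3
Services: 430.0 - 443.2 = -13.2
Primary income: -199.8 + 66.0 - 549.7 + 244.7 + 166.1 = -272.7
Secondary income: -129.8 + 199.9 - 73.2 = -3.1
Current account = (-567.3) + (-13.2) + (-272.7) + (-3.1) = -856.3
(Excluded from the current account — financial account: acquisition of a foreign subsidiary by a resident firm (outward FDI) 381.4, sale of domestic government bonds to non-residents 474.7, domestic pension funds' purchases of foreign equities 931.7, foreign purchases of domestic corporate bonds 1125.3; capital account: debt forgiveness received from foreign official creditors 58.3.)

-856.3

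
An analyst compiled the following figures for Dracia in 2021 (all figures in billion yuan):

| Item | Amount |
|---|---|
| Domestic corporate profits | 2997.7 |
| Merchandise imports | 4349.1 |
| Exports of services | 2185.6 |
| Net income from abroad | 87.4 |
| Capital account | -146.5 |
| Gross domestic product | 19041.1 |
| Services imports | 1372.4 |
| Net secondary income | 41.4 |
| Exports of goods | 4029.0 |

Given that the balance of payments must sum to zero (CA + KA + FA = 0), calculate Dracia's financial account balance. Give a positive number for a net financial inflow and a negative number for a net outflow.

-475.4

Goods balance = 4029.0 - 4349.1 = -320.1
Services balance = 2185.6 - 1372.4 = 813.2
Trade balance (goods + services) = -320.1 + 813.2 = 493.1
Net primary income = 87.4
Net secondary income = 41.4
Current account = 493.1 + 87.4 + 41.4 = 621.9
Financial account = -(621.9 + (-146.5)) = -475.4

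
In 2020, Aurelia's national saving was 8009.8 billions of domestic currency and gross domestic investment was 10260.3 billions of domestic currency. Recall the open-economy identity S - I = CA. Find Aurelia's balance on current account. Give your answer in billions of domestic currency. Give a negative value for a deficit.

CA = S - I = 8009.8 - 10260.3 = -2250.5

-2250.5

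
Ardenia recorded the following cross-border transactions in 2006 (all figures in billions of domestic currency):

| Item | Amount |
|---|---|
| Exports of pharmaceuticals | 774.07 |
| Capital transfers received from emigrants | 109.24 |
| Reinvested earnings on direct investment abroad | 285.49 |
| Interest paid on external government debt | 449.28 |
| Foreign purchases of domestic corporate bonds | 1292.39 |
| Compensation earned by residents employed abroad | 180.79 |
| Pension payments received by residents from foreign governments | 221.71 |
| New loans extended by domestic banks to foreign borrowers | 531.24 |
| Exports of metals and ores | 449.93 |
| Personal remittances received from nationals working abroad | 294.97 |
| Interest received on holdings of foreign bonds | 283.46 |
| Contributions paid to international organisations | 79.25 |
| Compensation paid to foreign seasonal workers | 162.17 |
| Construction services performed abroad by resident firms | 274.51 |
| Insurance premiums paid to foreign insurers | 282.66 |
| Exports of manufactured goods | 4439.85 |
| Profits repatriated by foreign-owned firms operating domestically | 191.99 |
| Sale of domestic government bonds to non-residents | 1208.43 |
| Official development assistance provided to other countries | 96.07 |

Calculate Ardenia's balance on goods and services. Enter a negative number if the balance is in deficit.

5655.70

Goods: 449.93 + 774.07 + 4439.85 = 5663.85
Services: -282.66 + 274.51 = -8.15
Trade balance = 5663.85 + (-8.15) = 5655.70
(Excluded from the trade balance — capital account: capital transfers received from emigrants 109.24; primary income: reinvested earnings on direct investment abroad 285.49, interest paid on external government debt 449.28, compensation earned by residents employed abroad 180.79, interest received on holdings of foreign bonds 283.46, compensation paid to foreign seasonal workers 162.17, profits repatriated by foreign-owned firms operating domestically 191.99; financial account: foreign purchases of domestic corporate bonds 1292.39, new loans extended by domestic banks to foreign borrowers 531.24, sale of domestic government bonds to non-residents 1208.43; secondary income: pension payments received by residents from foreign governments 221.71, personal remittances received from nationals working abroad 294.97, contributions paid to international organisations 79.25, official development assistance provided to other countries 96.07.)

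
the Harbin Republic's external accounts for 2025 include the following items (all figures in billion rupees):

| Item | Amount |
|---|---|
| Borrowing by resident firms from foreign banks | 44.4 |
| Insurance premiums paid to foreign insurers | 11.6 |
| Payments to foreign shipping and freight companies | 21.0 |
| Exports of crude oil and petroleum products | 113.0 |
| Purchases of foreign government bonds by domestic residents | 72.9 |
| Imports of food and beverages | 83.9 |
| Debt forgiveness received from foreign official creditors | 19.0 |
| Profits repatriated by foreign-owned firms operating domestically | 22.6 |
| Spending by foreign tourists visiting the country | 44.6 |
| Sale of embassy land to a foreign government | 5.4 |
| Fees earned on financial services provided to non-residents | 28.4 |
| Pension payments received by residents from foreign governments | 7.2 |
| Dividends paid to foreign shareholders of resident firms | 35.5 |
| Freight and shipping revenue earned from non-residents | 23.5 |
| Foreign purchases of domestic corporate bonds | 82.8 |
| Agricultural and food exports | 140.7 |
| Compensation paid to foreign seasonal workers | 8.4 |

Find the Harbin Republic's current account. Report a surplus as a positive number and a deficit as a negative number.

Goods: -83.9 + 140.7 + 113.0 = 169.8
Services: 44.6 + 23.5 - 21.0 - 11.6 + 28.4 = 63.9
Primary income: -22.6 - 35.5 - 8.4 = -66.5
Secondary income: 7.2
Current account = 169.8 + 63.9 + (-66.5) + 7.2 = 174.4
(Excluded from the current account — financial account: borrowing by resident firms from foreign banks 44.4, purchases of foreign government bonds by domestic residents 72.9, foreign purchases of domestic corporate bonds 82.8; capital account: debt forgiveness received from foreign official creditors 19.0, sale of embassy land to a foreign government 5.4.)

174.4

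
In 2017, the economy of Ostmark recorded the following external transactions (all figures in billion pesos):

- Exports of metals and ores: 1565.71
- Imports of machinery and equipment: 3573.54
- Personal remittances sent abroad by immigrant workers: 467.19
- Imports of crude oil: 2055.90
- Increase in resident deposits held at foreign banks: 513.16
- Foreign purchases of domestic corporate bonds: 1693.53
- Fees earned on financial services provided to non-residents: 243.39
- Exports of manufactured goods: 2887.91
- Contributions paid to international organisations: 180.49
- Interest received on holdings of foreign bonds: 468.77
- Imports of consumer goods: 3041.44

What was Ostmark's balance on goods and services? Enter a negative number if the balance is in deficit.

Goods: -3573.54 - 2055.90 + 2887.91 + 1565.71 - 3041.44 = -4217.26
Services: 243.39
Trade balance = -4217.26 + 243.39 = -3973.87
(Excluded from the trade balance — secondary income: personal remittances sent abroad by immigrant workers 467.19, contributions paid to international organisations 180.49; financial account: increase in resident deposits held at foreign banks 513.16, foreign purchases of domestic corporate bonds 1693.53; primary income: interest received on holdings of foreign bonds 468.77.)

-3973.87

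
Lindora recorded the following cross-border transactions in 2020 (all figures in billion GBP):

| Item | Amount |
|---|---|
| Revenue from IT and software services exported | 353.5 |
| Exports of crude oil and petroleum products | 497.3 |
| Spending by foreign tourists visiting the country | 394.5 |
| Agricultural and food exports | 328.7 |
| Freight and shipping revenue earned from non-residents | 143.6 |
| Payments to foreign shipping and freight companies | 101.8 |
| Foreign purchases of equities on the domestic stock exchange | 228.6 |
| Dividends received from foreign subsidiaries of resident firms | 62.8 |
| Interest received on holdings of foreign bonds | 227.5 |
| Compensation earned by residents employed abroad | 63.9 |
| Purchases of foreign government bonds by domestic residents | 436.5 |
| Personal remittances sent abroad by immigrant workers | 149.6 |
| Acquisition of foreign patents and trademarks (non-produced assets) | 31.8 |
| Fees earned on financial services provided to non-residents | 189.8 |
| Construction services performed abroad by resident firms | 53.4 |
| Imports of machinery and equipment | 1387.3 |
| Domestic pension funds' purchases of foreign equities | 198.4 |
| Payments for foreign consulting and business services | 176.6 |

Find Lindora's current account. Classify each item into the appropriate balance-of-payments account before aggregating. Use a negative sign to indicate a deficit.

499.7

Goods: 497.3 - 1387.3 + 328.7 = -561.3
Services: 394.5 - 101.8 + 53.4 + 143.6 + 189.8 + 353.5 - 176.6 = 856.4
Primary income: 227.5 + 62.8 + 63.9 = 354.2
Secondary income: -149.6
Current account = (-561.3) + 856.4 + 354.2 + (-149.6) = 499.7
(Excluded from the current account — financial account: foreign purchases of equities on the domestic stock exchange 228.6, purchases of foreign government bonds by domestic residents 436.5, domestic pension funds' purchases of foreign equities 198.4; capital account: acquisition of foreign patents and trademarks (non-produced assets) 31.8.)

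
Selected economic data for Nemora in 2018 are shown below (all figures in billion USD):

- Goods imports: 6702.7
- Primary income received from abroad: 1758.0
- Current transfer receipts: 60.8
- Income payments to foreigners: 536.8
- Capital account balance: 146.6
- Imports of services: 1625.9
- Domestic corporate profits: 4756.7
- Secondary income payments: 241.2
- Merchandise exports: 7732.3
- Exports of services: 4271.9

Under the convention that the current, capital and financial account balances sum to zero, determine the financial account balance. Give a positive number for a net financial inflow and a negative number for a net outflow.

Goods balance = 7732.3 - 6702.7 = 1029.6
Services balance = 4271.9 - 1625.9 = 2646.0
Trade balance (goods + services) = 1029.6 + 2646.0 = 3675.6
Net primary income = 1758.0 - 536.8 = 1221.2
Net secondary income = 60.8 - 241.2 = -180.4
Current account = 3675.6 + 1221.2 + (-180.4) = 4716.4
Financial account = -(4716.4 + 146.6) = -4863.0

-4863.0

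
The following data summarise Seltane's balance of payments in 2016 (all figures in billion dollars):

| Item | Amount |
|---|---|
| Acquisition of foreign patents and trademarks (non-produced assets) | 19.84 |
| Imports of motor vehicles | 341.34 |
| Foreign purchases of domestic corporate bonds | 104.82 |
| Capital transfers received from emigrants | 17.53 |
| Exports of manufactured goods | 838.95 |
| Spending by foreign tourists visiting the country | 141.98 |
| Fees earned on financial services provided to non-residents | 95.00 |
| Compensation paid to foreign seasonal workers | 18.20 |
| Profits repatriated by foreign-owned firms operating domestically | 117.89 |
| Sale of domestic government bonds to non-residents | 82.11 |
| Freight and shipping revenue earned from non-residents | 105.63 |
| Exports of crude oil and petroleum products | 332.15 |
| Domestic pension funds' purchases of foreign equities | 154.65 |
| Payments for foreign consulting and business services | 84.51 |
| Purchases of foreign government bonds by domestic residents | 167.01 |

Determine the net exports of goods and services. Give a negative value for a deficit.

1087.86

Goods: -341.34 + 332.15 + 838.95 = 829.76
Services: -84.51 + 95.00 + 141.98 + 105.63 = 258.10
Trade balance = 829.76 + 258.10 = 1087.86
(Excluded from the trade balance — capital account: acquisition of foreign patents and trademarks (non-produced assets) 19.84, capital transfers received from emigrants 17.53; financial account: foreign purchases of domestic corporate bonds 104.82, sale of domestic government bonds to non-residents 82.11, domestic pension funds' purchases of foreign equities 154.65, purchases of foreign government bonds by domestic residents 167.01; primary income: compensation paid to foreign seasonal workers 18.20, profits repatriated by foreign-owned firms operating domestically 117.89.)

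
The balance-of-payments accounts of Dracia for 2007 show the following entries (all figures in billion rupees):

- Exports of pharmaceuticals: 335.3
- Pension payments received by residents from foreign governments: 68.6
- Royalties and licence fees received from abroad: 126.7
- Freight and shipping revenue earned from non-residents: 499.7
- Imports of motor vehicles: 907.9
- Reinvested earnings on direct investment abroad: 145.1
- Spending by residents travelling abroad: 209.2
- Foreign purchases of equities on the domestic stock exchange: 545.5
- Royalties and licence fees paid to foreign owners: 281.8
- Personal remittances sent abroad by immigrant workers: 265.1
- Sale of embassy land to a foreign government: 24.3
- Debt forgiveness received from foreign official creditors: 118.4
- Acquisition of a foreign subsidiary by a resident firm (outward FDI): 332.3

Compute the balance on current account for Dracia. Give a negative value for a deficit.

-488.6

Goods: -907.9 + 335.3 = -572.6
Services: 126.7 - 209.2 + 499.7 - 281.8 = 135.4
Primary income: 145.1
Secondary income: -265.1 + 68.6 = -196.5
Current account = (-572.6) + 135.4 + 145.1 + (-196.5) = -488.6
(Excluded from the current account — financial account: foreign purchases of equities on the domestic stock exchange 545.5, acquisition of a foreign subsidiary by a resident firm (outward FDI) 332.3; capital account: sale of embassy land to a foreign government 24.3, debt forgiveness received from foreign official creditors 118.4.)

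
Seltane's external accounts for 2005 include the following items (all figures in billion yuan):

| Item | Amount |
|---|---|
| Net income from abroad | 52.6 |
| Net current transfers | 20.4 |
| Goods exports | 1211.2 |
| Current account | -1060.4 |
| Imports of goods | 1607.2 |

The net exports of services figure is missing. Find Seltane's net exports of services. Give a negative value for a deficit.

-737.4

Current account = goods balance + services balance + net primary income + net secondary income
Sum of the known components = -323.0
Net exports of services = CA - (known components) = -1060.4 - (-323.0) = -737.4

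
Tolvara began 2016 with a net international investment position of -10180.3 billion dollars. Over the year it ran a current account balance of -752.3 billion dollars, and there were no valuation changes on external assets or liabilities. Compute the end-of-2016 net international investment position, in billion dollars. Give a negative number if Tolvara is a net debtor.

With no valuation effects, change in NIIP = current account = -752.3
End-of-year NIIP = -10180.3 + (-752.3) = -10932.6

-10932.6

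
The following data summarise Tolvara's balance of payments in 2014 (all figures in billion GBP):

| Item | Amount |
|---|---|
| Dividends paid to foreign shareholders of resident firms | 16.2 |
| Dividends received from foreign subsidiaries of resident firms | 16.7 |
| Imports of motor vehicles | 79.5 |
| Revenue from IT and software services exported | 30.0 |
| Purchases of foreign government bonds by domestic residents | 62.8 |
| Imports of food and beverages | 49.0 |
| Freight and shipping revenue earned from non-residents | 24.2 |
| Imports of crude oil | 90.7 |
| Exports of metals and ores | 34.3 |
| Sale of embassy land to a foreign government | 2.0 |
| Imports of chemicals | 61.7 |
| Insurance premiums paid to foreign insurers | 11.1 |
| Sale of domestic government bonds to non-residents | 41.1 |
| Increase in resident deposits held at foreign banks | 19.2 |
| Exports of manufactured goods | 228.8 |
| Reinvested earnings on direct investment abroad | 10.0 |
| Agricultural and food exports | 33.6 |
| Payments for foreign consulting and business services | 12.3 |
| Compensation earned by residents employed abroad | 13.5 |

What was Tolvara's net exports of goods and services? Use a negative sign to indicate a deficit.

46.6

Goods: -79.5 - 90.7 - 49.0 + 34.3 + 228.8 + 33.6 - 61.7 = 15.8
Services: 24.2 + 30.0 - 12.3 - 11.1 = 30.8
Trade balance = 15.8 + 30.8 = 46.6
(Excluded from the trade balance — primary income: dividends paid to foreign shareholders of resident firms 16.2, dividends received from foreign subsidiaries of resident firms 16.7, reinvested earnings on direct investment abroad 10.0, compensation earned by residents employed abroad 13.5; financial account: purchases of foreign government bonds by domestic residents 62.8, sale of domestic government bonds to non-residents 41.1, increase in resident deposits held at foreign banks 19.2; capital account: sale of embassy land to a foreign government 2.0.)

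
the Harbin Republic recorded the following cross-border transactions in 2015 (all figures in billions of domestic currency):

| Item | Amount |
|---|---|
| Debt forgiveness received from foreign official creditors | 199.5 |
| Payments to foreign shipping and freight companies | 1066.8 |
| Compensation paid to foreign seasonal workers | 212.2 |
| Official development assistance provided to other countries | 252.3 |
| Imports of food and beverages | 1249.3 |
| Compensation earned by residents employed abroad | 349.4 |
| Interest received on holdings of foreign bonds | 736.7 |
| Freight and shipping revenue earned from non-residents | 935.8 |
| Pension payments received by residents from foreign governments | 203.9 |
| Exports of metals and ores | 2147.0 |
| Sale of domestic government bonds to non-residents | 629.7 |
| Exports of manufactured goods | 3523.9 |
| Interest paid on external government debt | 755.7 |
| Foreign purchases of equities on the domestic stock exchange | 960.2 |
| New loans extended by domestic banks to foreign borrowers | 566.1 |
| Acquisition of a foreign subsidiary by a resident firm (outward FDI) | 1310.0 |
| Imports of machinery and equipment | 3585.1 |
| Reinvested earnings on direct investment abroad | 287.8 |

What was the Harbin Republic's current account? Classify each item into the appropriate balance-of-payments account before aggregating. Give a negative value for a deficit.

Goods: -3585.1 - 1249.3 + 2147.0 + 3523.9 = 836.5
Services: 935.8 - 1066.8 = -131.0
Primary income: 349.4 - 212.2 + 736.7 + 287.8 - 755.7 = 406.0
Secondary income: 203.9 - 252.3 = -48.4
Current account = 836.5 + (-131.0) + 406.0 + (-48.4) = 1063.1
(Excluded from the current account — capital account: debt forgiveness received from foreign official creditors 199.5; financial account: sale of domestic government bonds to non-residents 629.7, foreign purchases of equities on the domestic stock exchange 960.2, new loans extended by domestic banks to foreign borrowers 566.1, acquisition of a foreign subsidiary by a resident firm (outward FDI) 1310.0.)

1063.1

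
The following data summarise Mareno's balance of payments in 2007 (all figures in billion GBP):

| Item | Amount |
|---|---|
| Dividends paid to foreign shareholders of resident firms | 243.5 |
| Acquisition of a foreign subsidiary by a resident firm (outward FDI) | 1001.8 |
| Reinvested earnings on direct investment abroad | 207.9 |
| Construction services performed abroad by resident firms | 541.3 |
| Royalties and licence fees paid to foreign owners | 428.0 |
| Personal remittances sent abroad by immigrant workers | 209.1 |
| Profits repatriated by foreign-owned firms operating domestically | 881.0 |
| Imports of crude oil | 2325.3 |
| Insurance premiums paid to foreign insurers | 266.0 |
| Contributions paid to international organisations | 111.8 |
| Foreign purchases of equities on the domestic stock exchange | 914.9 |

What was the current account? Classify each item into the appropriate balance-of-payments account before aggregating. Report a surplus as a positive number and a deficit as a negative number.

-3715.5

Goods: -2325.3
Services: -428.0 - 266.0 + 541.3 = -152.7
Primary income: -881.0 - 243.5 + 207.9 = -916.6
Secondary income: -111.8 - 209.1 = -320.9
Current account = (-2325.3) + (-152.7) + (-916.6) + (-320.9) = -3715.5
(Excluded from the current account — financial account: acquisition of a foreign subsidiary by a resident firm (outward FDI) 1001.8, foreign purchases of equities on the domestic stock exchange 914.9.)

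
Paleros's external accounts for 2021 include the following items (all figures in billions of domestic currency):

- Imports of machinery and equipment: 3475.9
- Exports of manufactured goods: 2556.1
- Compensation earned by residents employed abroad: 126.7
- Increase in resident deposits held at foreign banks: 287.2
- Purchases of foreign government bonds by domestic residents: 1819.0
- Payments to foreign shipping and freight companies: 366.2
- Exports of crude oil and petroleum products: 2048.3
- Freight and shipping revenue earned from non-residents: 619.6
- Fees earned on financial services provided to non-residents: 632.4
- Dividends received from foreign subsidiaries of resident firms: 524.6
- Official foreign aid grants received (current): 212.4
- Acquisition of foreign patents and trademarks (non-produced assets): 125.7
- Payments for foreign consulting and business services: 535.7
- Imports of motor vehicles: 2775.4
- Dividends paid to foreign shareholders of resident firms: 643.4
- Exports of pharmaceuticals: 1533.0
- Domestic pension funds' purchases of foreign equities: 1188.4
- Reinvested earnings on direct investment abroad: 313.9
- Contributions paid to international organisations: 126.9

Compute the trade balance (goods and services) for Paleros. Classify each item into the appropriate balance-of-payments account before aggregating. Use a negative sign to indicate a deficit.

Goods: -3475.9 + 2048.3 + 2556.1 - 2775.4 + 1533.0 = -113.9
Services: -535.7 + 619.6 + 632.4 - 366.2 = 350.1
Trade balance = -113.9 + 350.1 = 236.2
(Excluded from the trade balance — primary income: compensation earned by residents employed abroad 126.7, dividends received from foreign subsidiaries of resident firms 524.6, dividends paid to foreign shareholders of resident firms 643.4, reinvested earnings on direct investment abroad 313.9; financial account: increase in resident deposits held at foreign banks 287.2, purchases of foreign government bonds by domestic residents 1819.0, domestic pension funds' purchases of foreign equities 1188.4; secondary income: official foreign aid grants received (current) 212.4, contributions paid to international organisations 126.9; capital account: acquisition of foreign patents and trademarks (non-produced assets) 125.7.)

236.2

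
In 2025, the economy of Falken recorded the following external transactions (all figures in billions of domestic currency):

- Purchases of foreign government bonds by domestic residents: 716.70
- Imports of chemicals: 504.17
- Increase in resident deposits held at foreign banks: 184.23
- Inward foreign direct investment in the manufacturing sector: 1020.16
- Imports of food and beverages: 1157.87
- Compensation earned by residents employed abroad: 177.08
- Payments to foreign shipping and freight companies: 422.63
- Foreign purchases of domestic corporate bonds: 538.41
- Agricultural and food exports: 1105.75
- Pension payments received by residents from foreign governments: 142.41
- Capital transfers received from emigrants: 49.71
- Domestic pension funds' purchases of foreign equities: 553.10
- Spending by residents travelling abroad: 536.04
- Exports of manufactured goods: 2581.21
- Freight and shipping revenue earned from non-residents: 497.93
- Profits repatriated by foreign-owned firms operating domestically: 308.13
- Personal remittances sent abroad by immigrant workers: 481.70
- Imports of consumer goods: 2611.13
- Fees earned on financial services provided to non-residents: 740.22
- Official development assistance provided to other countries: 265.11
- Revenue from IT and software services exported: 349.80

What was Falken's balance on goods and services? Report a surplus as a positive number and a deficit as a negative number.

Goods: 2581.21 - 2611.13 - 1157.87 - 504.17 + 1105.75 = -586.21
Services: -422.63 - 536.04 + 740.22 + 497.93 + 349.80 = 629.28
Trade balance = -586.21 + 629.28 = 43.07
(Excluded from the trade balance — financial account: purchases of foreign government bonds by domestic residents 716.70, increase in resident deposits held at foreign banks 184.23, inward foreign direct investment in the manufacturing sector 1020.16, foreign purchases of domestic corporate bonds 538.41, domestic pension funds' purchases of foreign equities 553.10; primary income: compensation earned by residents employed abroad 177.08, profits repatriated by foreign-owned firms operating domestically 308.13; secondary income: pension payments received by residents from foreign governments 142.41, personal remittances sent abroad by immigrant workers 481.70, official development assistance provided to other countries 265.11; capital account: capital transfers received from emigrants 49.71.)

43.07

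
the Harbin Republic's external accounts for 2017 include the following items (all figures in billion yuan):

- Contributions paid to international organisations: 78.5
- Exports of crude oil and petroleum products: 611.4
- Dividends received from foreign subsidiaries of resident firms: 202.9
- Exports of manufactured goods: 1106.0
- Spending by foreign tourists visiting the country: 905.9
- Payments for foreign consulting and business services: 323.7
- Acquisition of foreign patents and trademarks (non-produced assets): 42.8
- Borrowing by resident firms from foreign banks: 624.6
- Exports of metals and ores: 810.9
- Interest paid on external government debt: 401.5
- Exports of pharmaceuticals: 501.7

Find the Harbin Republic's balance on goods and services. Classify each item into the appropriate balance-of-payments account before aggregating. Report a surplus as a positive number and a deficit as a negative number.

3612.2

Goods: 611.4 + 501.7 + 810.9 + 1106.0 = 3030.0
Services: 905.9 - 323.7 = 582.2
Trade balance = 3030.0 + 582.2 = 3612.2
(Excluded from the trade balance — secondary income: contributions paid to international organisations 78.5; primary income: dividends received from foreign subsidiaries of resident firms 202.9, interest paid on external government debt 401.5; capital account: acquisition of foreign patents and trademarks (non-produced assets) 42.8; financial account: borrowing by resident firms from foreign banks 624.6.)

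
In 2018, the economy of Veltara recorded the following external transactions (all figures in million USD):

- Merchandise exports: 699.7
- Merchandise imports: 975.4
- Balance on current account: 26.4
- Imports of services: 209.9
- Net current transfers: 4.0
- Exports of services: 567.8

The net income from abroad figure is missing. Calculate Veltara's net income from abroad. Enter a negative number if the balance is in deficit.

-59.8

Current account = goods balance + services balance + net primary income + net secondary income
Sum of the known components = 86.2
Net income from abroad = CA - (known components) = 26.4 - 86.2 = -59.8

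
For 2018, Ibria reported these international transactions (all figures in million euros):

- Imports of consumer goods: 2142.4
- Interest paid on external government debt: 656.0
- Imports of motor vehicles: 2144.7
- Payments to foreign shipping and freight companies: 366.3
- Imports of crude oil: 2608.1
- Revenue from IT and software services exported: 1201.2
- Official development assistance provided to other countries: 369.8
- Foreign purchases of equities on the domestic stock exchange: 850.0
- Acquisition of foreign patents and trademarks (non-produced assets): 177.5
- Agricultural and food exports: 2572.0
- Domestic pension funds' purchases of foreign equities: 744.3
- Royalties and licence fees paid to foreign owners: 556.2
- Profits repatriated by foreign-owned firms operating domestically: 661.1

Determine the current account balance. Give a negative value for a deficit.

Goods: -2144.7 - 2142.4 + 2572.0 - 2608.1 = -4323.2
Services: -556.2 - 366.3 + 1201.2 = 278.7
Primary income: -661.1 - 656.0 = -1317.1
Secondary income: -369.8
Current account = (-4323.2) + 278.7 + (-1317.1) + (-369.8) = -5731.4
(Excluded from the current account — financial account: foreign purchases of equities on the domestic stock exchange 850.0, domestic pension funds' purchases of foreign equities 744.3; capital account: acquisition of foreign patents and trademarks (non-produced assets) 177.5.)

-5731.4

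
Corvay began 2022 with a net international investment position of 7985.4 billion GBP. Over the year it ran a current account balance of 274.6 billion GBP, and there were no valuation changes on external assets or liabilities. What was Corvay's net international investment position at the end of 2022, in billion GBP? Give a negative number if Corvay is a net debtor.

8260.0

With no valuation effects, change in NIIP = current account = 274.6
End-of-year NIIP = 7985.4 + 274.6 = 8260.0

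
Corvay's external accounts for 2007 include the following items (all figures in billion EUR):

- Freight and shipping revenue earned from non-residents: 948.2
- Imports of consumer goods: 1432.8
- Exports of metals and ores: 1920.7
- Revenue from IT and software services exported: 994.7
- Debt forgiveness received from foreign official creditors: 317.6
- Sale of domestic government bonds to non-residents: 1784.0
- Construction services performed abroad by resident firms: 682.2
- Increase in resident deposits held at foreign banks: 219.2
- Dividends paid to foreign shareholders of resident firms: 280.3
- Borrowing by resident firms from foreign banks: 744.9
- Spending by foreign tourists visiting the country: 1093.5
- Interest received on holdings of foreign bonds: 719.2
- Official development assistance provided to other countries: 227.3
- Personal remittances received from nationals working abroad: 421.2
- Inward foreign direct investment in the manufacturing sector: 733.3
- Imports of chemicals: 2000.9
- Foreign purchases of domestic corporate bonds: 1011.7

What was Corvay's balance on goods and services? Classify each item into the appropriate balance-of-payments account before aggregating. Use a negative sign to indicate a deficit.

2205.6

Goods: -1432.8 - 2000.9 + 1920.7 = -1513.0
Services: 682.2 + 1093.5 + 994.7 + 948.2 = 3718.6
Trade balance = -1513.0 + 3718.6 = 2205.6
(Excluded from the trade balance — capital account: debt forgiveness received from foreign official creditors 317.6; financial account: sale of domestic government bonds to non-residents 1784.0, increase in resident deposits held at foreign banks 219.2, borrowing by resident firms from foreign banks 744.9, inward foreign direct investment in the manufacturing sector 733.3, foreign purchases of domestic corporate bonds 1011.7; primary income: dividends paid to foreign shareholders of resident firms 280.3, interest received on holdings of foreign bonds 719.2; secondary income: official development assistance provided to other countries 227.3, personal remittances received from nationals working abroad 421.2.)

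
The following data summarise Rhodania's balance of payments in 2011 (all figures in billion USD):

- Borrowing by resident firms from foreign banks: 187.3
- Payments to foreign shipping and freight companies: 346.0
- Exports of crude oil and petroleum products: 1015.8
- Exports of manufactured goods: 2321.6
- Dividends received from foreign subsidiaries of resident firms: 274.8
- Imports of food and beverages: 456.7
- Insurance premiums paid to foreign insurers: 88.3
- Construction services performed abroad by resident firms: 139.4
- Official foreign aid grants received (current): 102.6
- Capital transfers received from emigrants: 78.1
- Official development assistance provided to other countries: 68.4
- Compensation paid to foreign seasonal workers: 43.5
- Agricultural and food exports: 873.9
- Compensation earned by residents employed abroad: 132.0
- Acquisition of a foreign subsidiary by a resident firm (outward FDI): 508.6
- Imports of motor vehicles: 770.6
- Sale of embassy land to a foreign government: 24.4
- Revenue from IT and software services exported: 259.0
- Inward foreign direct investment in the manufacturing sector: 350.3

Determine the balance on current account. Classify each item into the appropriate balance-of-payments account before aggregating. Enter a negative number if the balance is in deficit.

Goods: 2321.6 - 770.6 + 1015.8 - 456.7 + 873.9 = 2984.0
Services: 259.0 + 139.4 - 346.0 - 88.3 = -35.9
Primary income: -43.5 + 132.0 + 274.8 = 363.3
Secondary income: -68.4 + 102.6 = 34.2
Current account = 2984.0 + (-35.9) + 363.3 + 34.2 = 3345.6
(Excluded from the current account — financial account: borrowing by resident firms from foreign banks 187.3, acquisition of a foreign subsidiary by a resident firm (outward FDI) 508.6, inward foreign direct investment in the manufacturing sector 350.3; capital account: capital transfers received from emigrants 78.1, sale of embassy land to a foreign government 24.4.)

3345.6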